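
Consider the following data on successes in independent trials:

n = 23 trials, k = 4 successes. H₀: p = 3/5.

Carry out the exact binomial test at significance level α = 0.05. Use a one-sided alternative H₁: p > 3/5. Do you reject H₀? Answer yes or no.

reject H₀: no

Exact binomial: n=23, k=4, p₀=3/5=0.6000
P(X≥4) from Σ C(n,i)·p₀^i·(1−p₀)^(n−i)
p-value (one-sided, H₁ greater) = 1.00000
At α=0.05: p ≥ α → fail to reject H₀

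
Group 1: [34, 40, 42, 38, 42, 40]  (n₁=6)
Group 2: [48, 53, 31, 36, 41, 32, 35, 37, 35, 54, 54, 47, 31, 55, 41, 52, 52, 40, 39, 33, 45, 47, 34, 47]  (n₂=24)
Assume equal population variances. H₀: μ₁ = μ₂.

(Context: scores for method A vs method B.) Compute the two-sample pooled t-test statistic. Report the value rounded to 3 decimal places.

test statistic = -0.906

x̄₁=39.333, s₁=3.011, n₁=6
x̄₂=42.458, s₂=8.220, n₂=24
s_p² = [5·3.011² + 23·8.220²]/28 = 57.1176
SE = √(s_p²·(1/6+1/24)) = 3.4496
t = (39.333−42.458)/3.4496 = -0.9059
df = 28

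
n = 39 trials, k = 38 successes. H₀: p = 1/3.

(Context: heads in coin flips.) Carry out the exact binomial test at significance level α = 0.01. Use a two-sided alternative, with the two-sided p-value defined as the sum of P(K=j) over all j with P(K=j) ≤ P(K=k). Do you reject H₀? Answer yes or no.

reject H₀: yes

Exact binomial: n=39, k=38, p₀=1/3=0.3333
P(X=j) = C(n,j)·p₀^j·(1−p₀)^(n−j); p = Σ P(X=j) over j with P(X=j) ≤ P(X=38)
p-value (two-sided) = 0.00000
At α=0.01: p < α → reject H₀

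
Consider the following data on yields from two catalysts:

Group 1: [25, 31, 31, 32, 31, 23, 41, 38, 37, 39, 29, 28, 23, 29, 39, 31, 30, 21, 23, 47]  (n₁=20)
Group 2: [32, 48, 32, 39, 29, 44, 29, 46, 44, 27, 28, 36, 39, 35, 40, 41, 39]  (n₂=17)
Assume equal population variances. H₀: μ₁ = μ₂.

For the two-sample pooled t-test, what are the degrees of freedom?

degrees of freedom = 35

df = n₁ + n₂ − 2 = 20 + 17 − 2 = 35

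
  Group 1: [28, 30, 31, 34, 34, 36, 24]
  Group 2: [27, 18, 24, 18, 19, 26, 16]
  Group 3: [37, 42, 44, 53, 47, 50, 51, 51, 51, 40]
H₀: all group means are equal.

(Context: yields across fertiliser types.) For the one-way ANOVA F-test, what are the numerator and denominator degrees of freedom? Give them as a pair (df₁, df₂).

k = 3 groups, N = 24 total
df = (k−1, N−k) = (3−1, 24−3) = (2, 21)

degrees of freedom = [2, 21]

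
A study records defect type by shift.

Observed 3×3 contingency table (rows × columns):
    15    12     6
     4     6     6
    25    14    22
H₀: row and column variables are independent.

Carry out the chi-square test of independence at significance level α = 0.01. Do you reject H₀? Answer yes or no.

reject H₀: no

Row totals [33, 16, 61], col totals [44, 32, 34], n=110
χ² = (15−13.20)²/13.20 + (12−9.60)²/9.60 + (6−10.20)²/10.20 + (4−6.40)²/6.40 + (6−4.65)²/4.65 + (6−4.95)²/4.95 + (25−24.40)²/24.40 + (14−17.75)²/17.75 + (22−18.85)²/18.85 = 5.4187
df = 4
p-value (upper-tail) = 0.24697
At α=0.01: p ≥ α → fail to reject H₀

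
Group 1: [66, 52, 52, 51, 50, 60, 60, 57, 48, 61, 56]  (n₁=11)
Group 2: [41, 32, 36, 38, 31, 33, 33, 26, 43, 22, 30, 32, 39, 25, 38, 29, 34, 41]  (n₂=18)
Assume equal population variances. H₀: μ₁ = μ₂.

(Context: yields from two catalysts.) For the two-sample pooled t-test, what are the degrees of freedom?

degrees of freedom = 27

df = n₁ + n₂ − 2 = 11 + 18 − 2 = 27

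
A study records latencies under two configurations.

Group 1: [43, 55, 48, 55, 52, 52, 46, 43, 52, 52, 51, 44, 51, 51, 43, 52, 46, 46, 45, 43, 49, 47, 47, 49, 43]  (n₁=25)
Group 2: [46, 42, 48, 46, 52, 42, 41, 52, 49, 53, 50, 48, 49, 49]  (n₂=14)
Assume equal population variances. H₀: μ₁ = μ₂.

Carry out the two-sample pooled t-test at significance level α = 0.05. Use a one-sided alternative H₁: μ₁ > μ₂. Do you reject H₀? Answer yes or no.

reject H₀: no

x̄₁=48.200, s₁=3.926, n₁=25
x̄₂=47.643, s₂=3.835, n₂=14
s_p² = [24·3.926² + 13·3.835²]/37 = 15.1680
SE = √(s_p²·(1/25+1/14)) = 1.3001
t = (48.200−47.643)/1.3001 = 0.4286
df = 37
p-value (one-sided, H₁ greater) = 0.33537
At α=0.05: p ≥ α → fail to reject H₀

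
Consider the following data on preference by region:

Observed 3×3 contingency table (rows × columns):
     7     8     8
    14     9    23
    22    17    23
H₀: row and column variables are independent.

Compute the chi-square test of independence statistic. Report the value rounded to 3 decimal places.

test statistic = 3.066

Row totals [23, 46, 62], col totals [43, 34, 54], n=131
χ² = (7−7.55)²/7.55 + (8−5.97)²/5.97 + (8−9.48)²/9.48 + (14−15.10)²/15.10 + (9−11.94)²/11.94 + (23−18.96)²/18.96 + (22−20.35)²/20.35 + (17−16.09)²/16.09 + (23−25.56)²/25.56 = 3.0662
df = 4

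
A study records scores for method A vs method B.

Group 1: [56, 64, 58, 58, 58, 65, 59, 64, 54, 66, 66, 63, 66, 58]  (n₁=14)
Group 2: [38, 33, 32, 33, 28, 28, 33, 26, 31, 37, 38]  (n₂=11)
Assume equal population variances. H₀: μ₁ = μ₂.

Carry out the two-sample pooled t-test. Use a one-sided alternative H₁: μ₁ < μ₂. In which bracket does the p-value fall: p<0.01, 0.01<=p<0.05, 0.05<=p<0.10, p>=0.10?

p-value bracket: p>=0.10

x̄₁=61.071, s₁=4.178, n₁=14
x̄₂=32.455, s₂=4.083, n₂=11
s_p² = [13·4.178² + 10·4.083²]/23 = 17.1155
SE = √(s_p²·(1/14+1/11)) = 1.6669
t = (61.071−32.455)/1.6669 = 17.1679
df = 23
p-value (one-sided, H₁ less) = 1.00000
→ bracket: p>=0.10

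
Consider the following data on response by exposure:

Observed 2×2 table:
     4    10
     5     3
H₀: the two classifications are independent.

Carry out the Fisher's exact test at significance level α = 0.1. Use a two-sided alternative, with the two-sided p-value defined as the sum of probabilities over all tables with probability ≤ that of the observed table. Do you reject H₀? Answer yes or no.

Margins: r₁=14, r₂=8, c₁=9, c₂=13, n=22
p_obs = C(14,4)·C(8,5)/C(22,9); sum pmf over tables with pmf ≤ p_obs
p-value (two-sided) = 0.18700
At α=0.1: p ≥ α → fail to reject H₀

reject H₀: no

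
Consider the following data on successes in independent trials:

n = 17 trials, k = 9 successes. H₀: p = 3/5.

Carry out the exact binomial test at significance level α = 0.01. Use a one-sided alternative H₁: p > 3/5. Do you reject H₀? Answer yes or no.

Exact binomial: n=17, k=9, p₀=3/5=0.6000
P(X≥9) from Σ C(n,i)·p₀^i·(1−p₀)^(n−i)
p-value (one-sided, H₁ greater) = 0.80106
At α=0.01: p ≥ α → fail to reject H₀

reject H₀: no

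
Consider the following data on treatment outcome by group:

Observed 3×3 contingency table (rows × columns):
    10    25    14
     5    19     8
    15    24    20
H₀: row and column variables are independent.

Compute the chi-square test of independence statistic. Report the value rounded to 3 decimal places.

test statistic = 3.151

Row totals [49, 32, 59], col totals [30, 68, 42], n=140
χ² = (10−10.50)²/10.50 + (25−23.80)²/23.80 + (14−14.70)²/14.70 + (5−6.86)²/6.86 + (19−15.54)²/15.54 + (8−9.60)²/9.60 + (15−12.64)²/12.64 + (24−28.66)²/28.66 + (20−17.70)²/17.70 = 3.1514
df = 4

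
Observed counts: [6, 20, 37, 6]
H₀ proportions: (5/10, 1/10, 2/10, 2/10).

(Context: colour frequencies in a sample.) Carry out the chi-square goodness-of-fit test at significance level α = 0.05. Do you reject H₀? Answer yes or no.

n = 69; E_i = n·p_i = [34.50, 6.90, 13.80, 13.80]
χ² = (6−34.50)²/34.50 + (20−6.90)²/6.90 + (37−13.80)²/13.80 + (6−13.80)²/13.80 = 91.8261
df = 3
p-value (upper-tail) = 0.00000
At α=0.05: p < α → reject H₀

reject H₀: yes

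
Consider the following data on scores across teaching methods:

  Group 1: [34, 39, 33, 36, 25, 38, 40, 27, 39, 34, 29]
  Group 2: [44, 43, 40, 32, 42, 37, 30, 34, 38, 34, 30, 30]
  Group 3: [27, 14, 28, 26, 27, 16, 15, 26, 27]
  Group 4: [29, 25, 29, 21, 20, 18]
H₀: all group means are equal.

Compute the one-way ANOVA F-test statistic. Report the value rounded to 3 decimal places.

Group means [34.00, 36.17, 22.89, 23.67], grand mean 30.421
SSB = Σnᵢ(x̄ᵢ−x̄)² = 1321.374; SSW = ΣΣ(x−x̄ᵢ)² = 959.889
MSB = 1321.374/3 = 440.4581; MSW = 959.889/34 = 28.2320
F = MSB/MSW = 15.6014
df = (3, 34)

test statistic = 15.601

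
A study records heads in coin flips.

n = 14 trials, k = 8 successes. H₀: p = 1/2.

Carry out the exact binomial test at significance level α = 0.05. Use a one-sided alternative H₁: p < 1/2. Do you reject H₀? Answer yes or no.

reject H₀: no

Exact binomial: n=14, k=8, p₀=1/2=0.5000
P(X≤8) from Σ C(n,i)·p₀^i·(1−p₀)^(n−i)
p-value (one-sided, H₁ less) = 0.78802
At α=0.05: p ≥ α → fail to reject H₀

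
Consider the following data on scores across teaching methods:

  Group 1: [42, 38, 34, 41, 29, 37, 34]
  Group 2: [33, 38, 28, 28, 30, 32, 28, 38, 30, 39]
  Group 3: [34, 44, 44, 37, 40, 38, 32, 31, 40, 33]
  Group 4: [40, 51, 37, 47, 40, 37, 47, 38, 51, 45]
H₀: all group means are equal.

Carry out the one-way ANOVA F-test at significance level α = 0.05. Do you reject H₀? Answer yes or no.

reject H₀: yes

Group means [36.43, 32.40, 37.30, 43.30], grand mean 37.432
SSB = Σnᵢ(x̄ᵢ−x̄)² = 604.767; SSW = ΣΣ(x−x̄ᵢ)² = 778.314
MSB = 604.767/3 = 201.5889; MSW = 778.314/33 = 23.5853
F = MSB/MSW = 8.5472
df = (3, 33)
p-value (upper-tail) = 0.00024
At α=0.05: p < α → reject H₀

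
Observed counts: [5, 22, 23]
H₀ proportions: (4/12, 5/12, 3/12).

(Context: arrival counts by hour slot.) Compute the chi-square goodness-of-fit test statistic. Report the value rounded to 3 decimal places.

test statistic = 17.052

n = 50; E_i = n·p_i = [16.67, 20.83, 12.50]
χ² = (5−16.67)²/16.67 + (22−20.83)²/20.83 + (23−12.50)²/12.50 = 17.0520
df = 2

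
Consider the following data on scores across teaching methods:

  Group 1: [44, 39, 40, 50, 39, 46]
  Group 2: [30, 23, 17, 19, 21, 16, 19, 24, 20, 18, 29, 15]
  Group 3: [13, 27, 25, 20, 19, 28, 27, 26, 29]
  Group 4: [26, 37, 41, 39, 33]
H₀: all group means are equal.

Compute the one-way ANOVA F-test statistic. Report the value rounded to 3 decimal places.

Group means [43.00, 20.92, 23.78, 35.20], grand mean 28.094
SSB = Σnᵢ(x̄ᵢ−x̄)² = 2371.447; SSW = ΣΣ(x−x̄ᵢ)² = 719.272
MSB = 2371.447/3 = 790.4822; MSW = 719.272/28 = 25.6883
F = MSB/MSW = 30.7721
df = (3, 28)

test statistic = 30.772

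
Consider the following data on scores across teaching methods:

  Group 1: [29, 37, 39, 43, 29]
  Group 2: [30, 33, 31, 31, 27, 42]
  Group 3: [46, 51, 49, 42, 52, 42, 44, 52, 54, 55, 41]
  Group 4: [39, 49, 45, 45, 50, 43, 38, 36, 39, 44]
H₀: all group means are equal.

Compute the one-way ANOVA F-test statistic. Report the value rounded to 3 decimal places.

Group means [35.40, 32.33, 48.00, 42.80], grand mean 41.469
SSB = Σnᵢ(x̄ᵢ−x̄)² = 1171.835; SSW = ΣΣ(x−x̄ᵢ)² = 754.133
MSB = 1171.835/3 = 390.6118; MSW = 754.133/28 = 26.9333
F = MSB/MSW = 14.5029
df = (3, 28)

test statistic = 14.503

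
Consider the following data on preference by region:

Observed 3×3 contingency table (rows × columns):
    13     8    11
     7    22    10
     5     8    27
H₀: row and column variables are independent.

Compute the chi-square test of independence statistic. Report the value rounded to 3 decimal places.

Row totals [32, 39, 40], col totals [25, 38, 48], n=111
χ² = (13−7.21)²/7.21 + (8−10.95)²/10.95 + (11−13.84)²/13.84 + (7−8.78)²/8.78 + (22−13.35)²/13.35 + (10−16.86)²/16.86 + (5−9.01)²/9.01 + (8−13.69)²/13.69 + (27−17.30)²/17.30 = 24.3880
df = 4

test statistic = 24.388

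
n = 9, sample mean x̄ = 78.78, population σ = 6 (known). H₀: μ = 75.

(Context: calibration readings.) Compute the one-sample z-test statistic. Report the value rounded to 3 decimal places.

SE = σ/√n = 6/√9 = 2.0000
z = (x̄−μ₀)/SE = (78.78−75)/2.0000 = 1.8900

test statistic = 1.890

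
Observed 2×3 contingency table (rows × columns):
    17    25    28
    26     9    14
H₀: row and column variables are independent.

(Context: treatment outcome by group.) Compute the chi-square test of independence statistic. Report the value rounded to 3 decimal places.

test statistic = 10.707

Row totals [70, 49], col totals [43, 34, 42], n=119
χ² = (17−25.29)²/25.29 + (25−20.00)²/20.00 + (28−24.71)²/24.71 + (26−17.71)²/17.71 + (9−14.00)²/14.00 + (14−17.29)²/17.29 = 10.7074
df = 2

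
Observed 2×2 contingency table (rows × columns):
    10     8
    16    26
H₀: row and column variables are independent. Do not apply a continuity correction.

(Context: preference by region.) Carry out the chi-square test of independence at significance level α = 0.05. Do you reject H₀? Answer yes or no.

reject H₀: no

Row totals [18, 42], col totals [26, 34], n=60
χ² = (10−7.80)²/7.80 + (8−10.20)²/10.20 + (16−18.20)²/18.20 + (26−23.80)²/23.80 = 1.5643
df = 1
p-value (upper-tail) = 0.21103
At α=0.05: p ≥ α → fail to reject H₀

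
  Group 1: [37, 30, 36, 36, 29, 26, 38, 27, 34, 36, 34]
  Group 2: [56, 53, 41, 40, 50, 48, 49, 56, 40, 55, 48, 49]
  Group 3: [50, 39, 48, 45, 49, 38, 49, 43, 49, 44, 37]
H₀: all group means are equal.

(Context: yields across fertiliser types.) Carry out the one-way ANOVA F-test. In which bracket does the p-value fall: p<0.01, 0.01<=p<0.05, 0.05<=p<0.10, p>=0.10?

p-value bracket: p<0.01

Group means [33.00, 48.75, 44.64], grand mean 42.324
SSB = Σnᵢ(x̄ᵢ−x̄)² = 1510.646; SSW = ΣΣ(x−x̄ᵢ)² = 792.795
MSB = 1510.646/2 = 755.3229; MSW = 792.795/31 = 25.5740
F = MSB/MSW = 29.5347
df = (2, 31)
p-value (upper-tail) = 0.00000
→ bracket: p<0.01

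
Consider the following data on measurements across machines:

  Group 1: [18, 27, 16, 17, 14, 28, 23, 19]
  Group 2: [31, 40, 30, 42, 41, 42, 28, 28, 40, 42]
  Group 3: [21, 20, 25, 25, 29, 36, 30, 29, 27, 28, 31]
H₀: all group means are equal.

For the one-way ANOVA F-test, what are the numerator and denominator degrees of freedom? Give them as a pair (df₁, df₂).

k = 3 groups, N = 29 total
df = (k−1, N−k) = (3−1, 29−3) = (2, 26)

degrees of freedom = [2, 26]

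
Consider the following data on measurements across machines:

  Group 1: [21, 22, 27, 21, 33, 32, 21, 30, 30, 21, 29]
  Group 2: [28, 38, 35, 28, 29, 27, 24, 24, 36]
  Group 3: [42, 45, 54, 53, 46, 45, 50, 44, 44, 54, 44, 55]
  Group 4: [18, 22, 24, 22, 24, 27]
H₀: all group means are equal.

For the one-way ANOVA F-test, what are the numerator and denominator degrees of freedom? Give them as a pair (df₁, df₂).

k = 4 groups, N = 38 total
df = (k−1, N−k) = (4−1, 38−4) = (3, 34)

degrees of freedom = [3, 34]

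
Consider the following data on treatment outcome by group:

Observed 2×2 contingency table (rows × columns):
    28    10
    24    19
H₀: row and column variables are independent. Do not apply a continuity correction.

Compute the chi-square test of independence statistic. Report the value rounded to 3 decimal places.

Row totals [38, 43], col totals [52, 29], n=81
χ² = (28−24.40)²/24.40 + (10−13.60)²/13.60 + (24−27.60)²/27.60 + (19−15.40)²/15.40 = 2.8028
df = 1

test statistic = 2.803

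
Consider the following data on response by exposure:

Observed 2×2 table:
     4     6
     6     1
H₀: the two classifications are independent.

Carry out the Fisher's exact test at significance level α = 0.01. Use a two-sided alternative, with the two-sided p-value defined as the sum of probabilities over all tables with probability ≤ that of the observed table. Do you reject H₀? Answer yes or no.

Margins: r₁=10, r₂=7, c₁=10, c₂=7, n=17
p_obs = C(10,4)·C(7,6)/C(17,10); sum pmf over tables with pmf ≤ p_obs
p-value (two-sided) = 0.13400
At α=0.01: p ≥ α → fail to reject H₀

reject H₀: no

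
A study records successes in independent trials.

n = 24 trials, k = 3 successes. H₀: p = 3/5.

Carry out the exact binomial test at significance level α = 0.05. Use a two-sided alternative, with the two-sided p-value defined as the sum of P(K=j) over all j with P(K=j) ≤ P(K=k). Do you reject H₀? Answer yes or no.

Exact binomial: n=24, k=3, p₀=3/5=0.6000
P(X=j) = C(n,j)·p₀^j·(1−p₀)^(n−j); p = Σ P(X=j) over j with P(X=j) ≤ P(X=3)
p-value (two-sided) = 0.00000
At α=0.05: p < α → reject H₀

reject H₀: yes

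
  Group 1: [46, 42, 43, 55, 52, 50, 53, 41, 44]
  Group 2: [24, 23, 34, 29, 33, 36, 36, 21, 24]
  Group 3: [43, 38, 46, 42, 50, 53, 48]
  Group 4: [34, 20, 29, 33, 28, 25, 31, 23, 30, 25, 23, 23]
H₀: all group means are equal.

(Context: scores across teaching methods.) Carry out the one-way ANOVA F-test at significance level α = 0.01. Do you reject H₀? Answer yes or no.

Group means [47.33, 28.89, 45.71, 27.00], grand mean 35.946
SSB = Σnᵢ(x̄ᵢ−x̄)² = 3243.574; SSW = ΣΣ(x−x̄ᵢ)² = 886.317
MSB = 3243.574/3 = 1081.1915; MSW = 886.317/33 = 26.8581
F = MSB/MSW = 40.2557
df = (3, 33)
p-value (upper-tail) = 0.00000
At α=0.01: p < α → reject H₀

reject H₀: yes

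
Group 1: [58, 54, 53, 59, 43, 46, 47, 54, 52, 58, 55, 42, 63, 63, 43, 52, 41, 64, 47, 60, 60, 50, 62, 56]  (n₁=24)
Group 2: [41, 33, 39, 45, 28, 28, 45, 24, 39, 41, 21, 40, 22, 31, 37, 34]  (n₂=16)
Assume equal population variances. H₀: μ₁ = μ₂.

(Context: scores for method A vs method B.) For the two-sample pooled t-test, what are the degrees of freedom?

degrees of freedom = 38

df = n₁ + n₂ − 2 = 24 + 16 − 2 = 38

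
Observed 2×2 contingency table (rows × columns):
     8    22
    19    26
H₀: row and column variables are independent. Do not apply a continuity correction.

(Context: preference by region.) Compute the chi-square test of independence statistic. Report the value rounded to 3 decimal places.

test statistic = 1.890

Row totals [30, 45], col totals [27, 48], n=75
χ² = (8−10.80)²/10.80 + (22−19.20)²/19.20 + (19−16.20)²/16.20 + (26−28.80)²/28.80 = 1.8904
df = 1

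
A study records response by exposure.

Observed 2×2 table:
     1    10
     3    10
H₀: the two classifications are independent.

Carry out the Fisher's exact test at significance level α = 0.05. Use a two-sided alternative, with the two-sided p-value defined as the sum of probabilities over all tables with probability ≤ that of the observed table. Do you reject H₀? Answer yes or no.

reject H₀: no

Margins: r₁=11, r₂=13, c₁=4, c₂=20, n=24
p_obs = C(11,1)·C(13,3)/C(24,4); sum pmf over tables with pmf ≤ p_obs
p-value (two-sided) = 0.59627
At α=0.05: p ≥ α → fail to reject H₀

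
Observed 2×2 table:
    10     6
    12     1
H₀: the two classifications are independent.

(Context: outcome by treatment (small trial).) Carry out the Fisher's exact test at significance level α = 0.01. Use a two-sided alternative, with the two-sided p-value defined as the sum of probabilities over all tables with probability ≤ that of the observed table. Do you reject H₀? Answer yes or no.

Margins: r₁=16, r₂=13, c₁=22, c₂=7, n=29
p_obs = C(16,10)·C(13,12)/C(29,22); sum pmf over tables with pmf ≤ p_obs
p-value (two-sided) = 0.09272
At α=0.01: p ≥ α → fail to reject H₀

reject H₀: no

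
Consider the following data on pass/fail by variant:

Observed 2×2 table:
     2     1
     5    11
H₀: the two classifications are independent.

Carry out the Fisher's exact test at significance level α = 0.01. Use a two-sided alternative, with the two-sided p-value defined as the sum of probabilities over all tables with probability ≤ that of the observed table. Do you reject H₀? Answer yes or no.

reject H₀: no

Margins: r₁=3, r₂=16, c₁=7, c₂=12, n=19
p_obs = C(3,2)·C(16,5)/C(19,7); sum pmf over tables with pmf ≤ p_obs
p-value (two-sided) = 0.52322
At α=0.01: p ≥ α → fail to reject H₀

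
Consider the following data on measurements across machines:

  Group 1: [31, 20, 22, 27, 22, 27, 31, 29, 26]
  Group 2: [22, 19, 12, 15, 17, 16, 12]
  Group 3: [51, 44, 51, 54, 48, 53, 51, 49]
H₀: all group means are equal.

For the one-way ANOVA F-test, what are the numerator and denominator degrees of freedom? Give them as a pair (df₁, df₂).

degrees of freedom = [2, 21]

k = 3 groups, N = 24 total
df = (k−1, N−k) = (3−1, 24−3) = (2, 21)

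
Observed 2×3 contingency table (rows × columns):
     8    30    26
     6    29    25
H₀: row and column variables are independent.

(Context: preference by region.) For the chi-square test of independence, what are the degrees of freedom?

degrees of freedom = 2

df = (r−1)(c−1) = (2−1)·(3−1) = 2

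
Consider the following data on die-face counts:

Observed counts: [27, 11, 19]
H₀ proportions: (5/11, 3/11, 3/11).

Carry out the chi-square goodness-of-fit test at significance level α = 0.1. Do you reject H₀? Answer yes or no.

reject H₀: no

n = 57; E_i = n·p_i = [25.91, 15.55, 15.55]
χ² = (27−25.91)²/25.91 + (11−15.55)²/15.55 + (19−15.55)²/15.55 = 2.1427
df = 2
p-value (upper-tail) = 0.34255
At α=0.1: p ≥ α → fail to reject H₀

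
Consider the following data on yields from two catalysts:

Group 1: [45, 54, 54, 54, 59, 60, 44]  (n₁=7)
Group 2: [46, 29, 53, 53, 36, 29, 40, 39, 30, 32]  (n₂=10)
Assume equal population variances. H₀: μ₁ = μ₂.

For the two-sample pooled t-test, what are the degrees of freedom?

df = n₁ + n₂ − 2 = 7 + 10 − 2 = 15

degrees of freedom = 15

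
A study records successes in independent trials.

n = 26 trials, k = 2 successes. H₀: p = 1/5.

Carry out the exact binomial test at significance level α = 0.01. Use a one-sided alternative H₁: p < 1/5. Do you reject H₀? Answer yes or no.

Exact binomial: n=26, k=2, p₀=1/5=0.2000
P(X≤2) from Σ C(n,i)·p₀^i·(1−p₀)^(n−i)
p-value (one-sided, H₁ less) = 0.08406
At α=0.01: p ≥ α → fail to reject H₀

reject H₀: no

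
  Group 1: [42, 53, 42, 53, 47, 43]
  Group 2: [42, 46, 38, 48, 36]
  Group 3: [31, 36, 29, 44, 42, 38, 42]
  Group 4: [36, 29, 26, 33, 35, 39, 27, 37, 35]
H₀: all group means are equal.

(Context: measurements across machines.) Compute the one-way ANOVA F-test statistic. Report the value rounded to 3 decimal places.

Group means [46.67, 42.00, 37.43, 33.00], grand mean 38.852
SSB = Σnᵢ(x̄ᵢ−x̄)² = 738.360; SSW = ΣΣ(x−x̄ᵢ)² = 611.048
MSB = 738.360/3 = 246.1199; MSW = 611.048/23 = 26.5673
F = MSB/MSW = 9.2640
df = (3, 23)

test statistic = 9.264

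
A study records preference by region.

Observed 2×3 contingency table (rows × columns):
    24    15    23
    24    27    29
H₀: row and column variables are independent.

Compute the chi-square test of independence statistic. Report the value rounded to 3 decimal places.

test statistic = 1.869

Row totals [62, 80], col totals [48, 42, 52], n=142
χ² = (24−20.96)²/20.96 + (15−18.34)²/18.34 + (23−22.70)²/22.70 + (24−27.04)²/27.04 + (27−23.66)²/23.66 + (29−29.30)²/29.30 = 1.8692
df = 2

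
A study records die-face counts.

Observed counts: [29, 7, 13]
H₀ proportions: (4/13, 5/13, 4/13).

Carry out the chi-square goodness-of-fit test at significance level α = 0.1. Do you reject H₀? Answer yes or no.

reject H₀: yes

n = 49; E_i = n·p_i = [15.08, 18.85, 15.08]
χ² = (29−15.08)²/15.08 + (7−18.85)²/18.85 + (13−15.08)²/15.08 = 20.5898
df = 2
p-value (upper-tail) = 0.00003
At α=0.1: p < α → reject H₀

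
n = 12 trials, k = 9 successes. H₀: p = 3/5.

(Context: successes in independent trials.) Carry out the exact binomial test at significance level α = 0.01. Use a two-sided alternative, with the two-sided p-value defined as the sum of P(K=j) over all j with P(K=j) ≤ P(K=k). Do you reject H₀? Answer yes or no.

Exact binomial: n=12, k=9, p₀=3/5=0.6000
P(X=j) = C(n,j)·p₀^j·(1−p₀)^(n−j); p = Σ P(X=j) over j with P(X=j) ≤ P(X=9)
p-value (two-sided) = 0.38355
At α=0.01: p ≥ α → fail to reject H₀

reject H₀: no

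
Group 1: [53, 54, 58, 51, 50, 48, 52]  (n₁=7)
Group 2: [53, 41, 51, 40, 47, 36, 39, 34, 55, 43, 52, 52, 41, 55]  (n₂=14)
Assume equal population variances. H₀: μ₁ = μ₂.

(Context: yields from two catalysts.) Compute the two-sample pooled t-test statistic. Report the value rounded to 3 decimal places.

x̄₁=52.286, s₁=3.200, n₁=7
x̄₂=45.643, s₂=7.313, n₂=14
s_p² = [6·3.200² + 13·7.313²]/19 = 39.8233
SE = √(s_p²·(1/7+1/14)) = 2.9212
t = (52.286−45.643)/2.9212 = 2.2740
df = 19

test statistic = 2.274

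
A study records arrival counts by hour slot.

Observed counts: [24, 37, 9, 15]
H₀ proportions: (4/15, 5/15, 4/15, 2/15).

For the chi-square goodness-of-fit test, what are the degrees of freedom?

degrees of freedom = 3

df = k − 1 = 4 − 1 = 3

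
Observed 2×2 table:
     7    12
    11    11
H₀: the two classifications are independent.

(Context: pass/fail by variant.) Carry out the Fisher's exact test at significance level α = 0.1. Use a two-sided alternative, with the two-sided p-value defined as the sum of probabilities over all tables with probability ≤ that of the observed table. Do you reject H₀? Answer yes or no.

Margins: r₁=19, r₂=22, c₁=18, c₂=23, n=41
p_obs = C(19,7)·C(22,11)/C(41,18); sum pmf over tables with pmf ≤ p_obs
p-value (two-sided) = 0.53083
At α=0.1: p ≥ α → fail to reject H₀

reject H₀: no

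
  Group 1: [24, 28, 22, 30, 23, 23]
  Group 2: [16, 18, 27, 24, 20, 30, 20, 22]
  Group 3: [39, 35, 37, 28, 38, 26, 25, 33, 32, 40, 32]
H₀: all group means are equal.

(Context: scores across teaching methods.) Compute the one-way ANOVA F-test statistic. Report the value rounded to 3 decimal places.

test statistic = 14.441

Group means [25.00, 22.12, 33.18], grand mean 27.680
SSB = Σnᵢ(x̄ᵢ−x̄)² = 622.929; SSW = ΣΣ(x−x̄ᵢ)² = 474.511
MSB = 622.929/2 = 311.4643; MSW = 474.511/22 = 21.5687
F = MSB/MSW = 14.4406
df = (2, 22)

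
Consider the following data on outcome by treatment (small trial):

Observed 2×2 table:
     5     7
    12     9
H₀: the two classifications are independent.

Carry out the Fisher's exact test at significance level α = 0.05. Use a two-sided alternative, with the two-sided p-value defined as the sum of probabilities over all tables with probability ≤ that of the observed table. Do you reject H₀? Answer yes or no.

reject H₀: no

Margins: r₁=12, r₂=21, c₁=17, c₂=16, n=33
p_obs = C(12,5)·C(21,12)/C(33,17); sum pmf over tables with pmf ≤ p_obs
p-value (two-sided) = 0.48127
At α=0.05: p ≥ α → fail to reject H₀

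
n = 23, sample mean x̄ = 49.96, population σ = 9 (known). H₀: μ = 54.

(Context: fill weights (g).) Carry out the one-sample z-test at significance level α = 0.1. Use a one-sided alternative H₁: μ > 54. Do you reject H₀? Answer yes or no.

reject H₀: no

SE = σ/√n = 9/√23 = 1.8766
z = (x̄−μ₀)/SE = (49.96−54)/1.8766 = -2.1528
p-value (one-sided, H₁ greater) = 0.98433
At α=0.1: p ≥ α → fail to reject H₀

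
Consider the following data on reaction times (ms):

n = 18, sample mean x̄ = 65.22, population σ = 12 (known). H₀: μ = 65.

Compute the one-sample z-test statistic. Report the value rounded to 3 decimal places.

test statistic = 0.078

SE = σ/√n = 12/√18 = 2.8284
z = (x̄−μ₀)/SE = (65.22−65)/2.8284 = 0.0778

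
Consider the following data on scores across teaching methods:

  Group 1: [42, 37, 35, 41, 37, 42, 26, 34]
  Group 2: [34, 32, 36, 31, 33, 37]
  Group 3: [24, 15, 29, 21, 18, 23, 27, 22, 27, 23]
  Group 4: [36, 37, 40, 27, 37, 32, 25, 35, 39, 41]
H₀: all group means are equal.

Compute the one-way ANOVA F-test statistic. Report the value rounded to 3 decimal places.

Group means [36.75, 33.83, 22.90, 34.90], grand mean 31.618
SSB = Σnᵢ(x̄ᵢ−x̄)² = 1107.896; SSW = ΣΣ(x−x̄ᵢ)² = 648.133
MSB = 1107.896/3 = 369.2987; MSW = 648.133/30 = 21.6044
F = MSB/MSW = 17.0936
df = (3, 30)

test statistic = 17.094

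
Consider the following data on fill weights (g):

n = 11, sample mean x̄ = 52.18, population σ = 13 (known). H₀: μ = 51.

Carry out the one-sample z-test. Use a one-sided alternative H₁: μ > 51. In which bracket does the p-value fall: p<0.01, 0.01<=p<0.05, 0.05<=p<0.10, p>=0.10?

p-value bracket: p>=0.10

SE = σ/√n = 13/√11 = 3.9196
z = (x̄−μ₀)/SE = (52.18−51)/3.9196 = 0.3010
p-value (one-sided, H₁ greater) = 0.38169
→ bracket: p>=0.10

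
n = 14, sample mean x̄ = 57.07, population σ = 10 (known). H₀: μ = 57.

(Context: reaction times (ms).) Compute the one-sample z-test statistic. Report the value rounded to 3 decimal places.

SE = σ/√n = 10/√14 = 2.6726
z = (x̄−μ₀)/SE = (57.07−57)/2.6726 = 0.0262

test statistic = 0.026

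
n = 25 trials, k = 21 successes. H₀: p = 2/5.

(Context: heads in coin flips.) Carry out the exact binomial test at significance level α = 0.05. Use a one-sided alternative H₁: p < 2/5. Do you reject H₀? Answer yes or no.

reject H₀: no

Exact binomial: n=25, k=21, p₀=2/5=0.4000
P(X≤21) from Σ C(n,i)·p₀^i·(1−p₀)^(n−i)
p-value (one-sided, H₁ less) = 1.00000
At α=0.05: p ≥ α → fail to reject H₀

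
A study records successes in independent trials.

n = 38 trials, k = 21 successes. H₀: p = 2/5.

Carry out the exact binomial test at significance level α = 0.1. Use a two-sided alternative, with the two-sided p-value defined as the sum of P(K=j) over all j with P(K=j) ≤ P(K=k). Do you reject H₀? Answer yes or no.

reject H₀: yes

Exact binomial: n=38, k=21, p₀=2/5=0.4000
P(X=j) = C(n,j)·p₀^j·(1−p₀)^(n−j); p = Σ P(X=j) over j with P(X=j) ≤ P(X=21)
p-value (two-sided) = 0.06767
At α=0.1: p < α → reject H₀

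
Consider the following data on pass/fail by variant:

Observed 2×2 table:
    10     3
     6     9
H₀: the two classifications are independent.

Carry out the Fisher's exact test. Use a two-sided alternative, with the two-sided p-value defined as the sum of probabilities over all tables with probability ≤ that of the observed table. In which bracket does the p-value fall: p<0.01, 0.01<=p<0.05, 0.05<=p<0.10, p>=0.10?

p-value bracket: 0.05<=p<0.10

Margins: r₁=13, r₂=15, c₁=16, c₂=12, n=28
p_obs = C(13,10)·C(15,6)/C(28,16); sum pmf over tables with pmf ≤ p_obs
p-value (two-sided) = 0.06707
→ bracket: 0.05<=p<0.10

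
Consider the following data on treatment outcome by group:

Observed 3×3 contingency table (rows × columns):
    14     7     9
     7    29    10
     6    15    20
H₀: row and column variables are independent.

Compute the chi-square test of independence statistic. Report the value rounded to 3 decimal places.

Row totals [30, 46, 41], col totals [27, 51, 39], n=117
χ² = (14−6.92)²/6.92 + (7−13.08)²/13.08 + (9−10.00)²/10.00 + (7−10.62)²/10.62 + (29−20.05)²/20.05 + (10−15.33)²/15.33 + (6−9.46)²/9.46 + (15−17.87)²/17.87 + (20−13.67)²/13.67 = 21.9011
df = 4

test statistic = 21.901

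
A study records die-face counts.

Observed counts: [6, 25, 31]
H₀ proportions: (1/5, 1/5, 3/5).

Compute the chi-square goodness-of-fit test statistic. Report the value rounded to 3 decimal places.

n = 62; E_i = n·p_i = [12.40, 12.40, 37.20]
χ² = (6−12.40)²/12.40 + (25−12.40)²/12.40 + (31−37.20)²/37.20 = 17.1398
df = 2

test statistic = 17.140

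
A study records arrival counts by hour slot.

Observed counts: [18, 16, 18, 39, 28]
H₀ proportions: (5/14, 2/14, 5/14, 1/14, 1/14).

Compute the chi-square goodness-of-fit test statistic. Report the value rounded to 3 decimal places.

n = 119; E_i = n·p_i = [42.50, 17.00, 42.50, 8.50, 8.50]
χ² = (18−42.50)²/42.50 + (16−17.00)²/17.00 + (18−42.50)²/42.50 + (39−8.50)²/8.50 + (28−8.50)²/8.50 = 182.4824
df = 4

test statistic = 182.482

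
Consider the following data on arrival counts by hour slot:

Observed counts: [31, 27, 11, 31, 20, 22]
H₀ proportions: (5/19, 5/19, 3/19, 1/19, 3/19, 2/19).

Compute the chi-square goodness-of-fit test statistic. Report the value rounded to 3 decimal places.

test statistic = 87.427

n = 142; E_i = n·p_i = [37.37, 37.37, 22.42, 7.47, 22.42, 14.95]
χ² = (31−37.37)²/37.37 + (27−37.37)²/37.37 + (11−22.42)²/22.42 + (31−7.47)²/7.47 + (20−22.42)²/22.42 + (22−14.95)²/14.95 = 87.4272
df = 5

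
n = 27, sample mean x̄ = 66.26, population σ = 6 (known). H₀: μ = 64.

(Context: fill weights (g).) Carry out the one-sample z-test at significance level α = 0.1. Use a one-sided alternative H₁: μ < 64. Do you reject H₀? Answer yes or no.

reject H₀: no

SE = σ/√n = 6/√27 = 1.1547
z = (x̄−μ₀)/SE = (66.26−64)/1.1547 = 1.9572
p-value (one-sided, H₁ less) = 0.97484
At α=0.1: p ≥ α → fail to reject H₀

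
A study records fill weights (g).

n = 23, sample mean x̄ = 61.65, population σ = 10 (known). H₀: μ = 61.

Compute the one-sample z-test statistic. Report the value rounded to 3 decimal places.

SE = σ/√n = 10/√23 = 2.0851
z = (x̄−μ₀)/SE = (61.65−61)/2.0851 = 0.3117

test statistic = 0.312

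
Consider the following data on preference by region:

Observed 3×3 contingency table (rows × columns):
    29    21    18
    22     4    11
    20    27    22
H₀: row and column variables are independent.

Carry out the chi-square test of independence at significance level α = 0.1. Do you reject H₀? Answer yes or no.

Row totals [68, 37, 69], col totals [71, 52, 51], n=174
χ² = (29−27.75)²/27.75 + (21−20.32)²/20.32 + (18−19.93)²/19.93 + (22−15.10)²/15.10 + (4−11.06)²/11.06 + (11−10.84)²/10.84 + (20−28.16)²/28.16 + (27−20.62)²/20.62 + (22−20.22)²/20.22 = 12.4202
df = 4
p-value (upper-tail) = 0.01449
At α=0.1: p < α → reject H₀

reject H₀: yes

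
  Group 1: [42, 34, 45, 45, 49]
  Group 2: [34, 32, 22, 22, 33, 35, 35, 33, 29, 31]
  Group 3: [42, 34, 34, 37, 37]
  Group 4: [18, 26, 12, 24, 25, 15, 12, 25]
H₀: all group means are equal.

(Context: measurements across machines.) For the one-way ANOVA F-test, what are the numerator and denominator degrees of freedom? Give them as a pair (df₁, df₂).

k = 4 groups, N = 28 total
df = (k−1, N−k) = (4−1, 28−4) = (3, 24)

degrees of freedom = [3, 24]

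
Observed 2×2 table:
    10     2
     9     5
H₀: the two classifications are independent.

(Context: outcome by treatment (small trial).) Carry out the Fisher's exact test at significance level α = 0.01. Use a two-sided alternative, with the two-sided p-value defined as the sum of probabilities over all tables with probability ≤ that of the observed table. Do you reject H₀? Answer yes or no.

Margins: r₁=12, r₂=14, c₁=19, c₂=7, n=26
p_obs = C(12,10)·C(14,9)/C(26,19); sum pmf over tables with pmf ≤ p_obs
p-value (two-sided) = 0.39130
At α=0.01: p ≥ α → fail to reject H₀

reject H₀: no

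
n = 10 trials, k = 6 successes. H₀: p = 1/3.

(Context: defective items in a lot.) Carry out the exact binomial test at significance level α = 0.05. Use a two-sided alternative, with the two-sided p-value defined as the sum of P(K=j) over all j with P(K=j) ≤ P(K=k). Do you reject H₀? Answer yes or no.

Exact binomial: n=10, k=6, p₀=1/3=0.3333
P(X=j) = C(n,j)·p₀^j·(1−p₀)^(n−j); p = Σ P(X=j) over j with P(X=j) ≤ P(X=6)
p-value (two-sided) = 0.09391
At α=0.05: p ≥ α → fail to reject H₀

reject H₀: no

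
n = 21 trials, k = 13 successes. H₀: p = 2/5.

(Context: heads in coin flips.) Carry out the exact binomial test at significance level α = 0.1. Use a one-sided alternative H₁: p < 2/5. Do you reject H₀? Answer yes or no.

reject H₀: no

Exact binomial: n=21, k=13, p₀=2/5=0.4000
P(X≤13) from Σ C(n,i)·p₀^i·(1−p₀)^(n−i)
p-value (one-sided, H₁ less) = 0.98771
At α=0.1: p ≥ α → fail to reject H₀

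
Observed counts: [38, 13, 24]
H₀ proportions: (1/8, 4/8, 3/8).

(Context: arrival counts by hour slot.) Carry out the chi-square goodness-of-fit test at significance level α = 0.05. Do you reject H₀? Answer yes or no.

reject H₀: yes

n = 75; E_i = n·p_i = [9.38, 37.50, 28.12]
χ² = (38−9.38)²/9.38 + (13−37.50)²/37.50 + (24−28.12)²/28.12 = 104.0133
df = 2
p-value (upper-tail) = 0.00000
At α=0.05: p < α → reject H₀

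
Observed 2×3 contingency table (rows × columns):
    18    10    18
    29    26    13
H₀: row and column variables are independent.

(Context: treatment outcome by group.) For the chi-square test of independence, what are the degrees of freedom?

degrees of freedom = 2

df = (r−1)(c−1) = (2−1)·(3−1) = 2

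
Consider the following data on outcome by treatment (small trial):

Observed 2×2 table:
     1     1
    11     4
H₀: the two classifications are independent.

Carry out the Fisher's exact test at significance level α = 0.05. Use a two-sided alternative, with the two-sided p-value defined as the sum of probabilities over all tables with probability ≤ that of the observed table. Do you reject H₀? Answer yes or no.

reject H₀: no

Margins: r₁=2, r₂=15, c₁=12, c₂=5, n=17
p_obs = C(2,1)·C(15,11)/C(17,12); sum pmf over tables with pmf ≤ p_obs
p-value (two-sided) = 0.51471
At α=0.05: p ≥ α → fail to reject H₀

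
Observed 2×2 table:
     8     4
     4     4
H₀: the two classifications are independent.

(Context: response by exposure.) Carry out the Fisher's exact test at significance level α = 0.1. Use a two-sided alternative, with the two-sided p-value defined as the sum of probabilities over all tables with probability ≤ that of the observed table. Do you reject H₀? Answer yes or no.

reject H₀: no

Margins: r₁=12, r₂=8, c₁=12, c₂=8, n=20
p_obs = C(12,8)·C(8,4)/C(20,12); sum pmf over tables with pmf ≤ p_obs
p-value (two-sided) = 0.64792
At α=0.1: p ≥ α → fail to reject H₀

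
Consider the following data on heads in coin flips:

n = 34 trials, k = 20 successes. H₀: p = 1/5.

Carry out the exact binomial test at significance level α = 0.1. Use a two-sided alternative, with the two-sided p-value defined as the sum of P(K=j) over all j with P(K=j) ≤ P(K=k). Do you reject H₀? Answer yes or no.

reject H₀: yes

Exact binomial: n=34, k=20, p₀=1/5=0.2000
P(X=j) = C(n,j)·p₀^j·(1−p₀)^(n−j); p = Σ P(X=j) over j with P(X=j) ≤ P(X=20)
p-value (two-sided) = 0.00000
At α=0.1: p < α → reject H₀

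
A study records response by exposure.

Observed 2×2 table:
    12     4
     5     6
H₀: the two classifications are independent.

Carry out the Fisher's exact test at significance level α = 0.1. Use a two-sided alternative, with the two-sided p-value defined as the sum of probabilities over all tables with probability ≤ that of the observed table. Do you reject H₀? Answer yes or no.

reject H₀: no

Margins: r₁=16, r₂=11, c₁=17, c₂=10, n=27
p_obs = C(16,12)·C(11,5)/C(27,17); sum pmf over tables with pmf ≤ p_obs
p-value (two-sided) = 0.22380
At α=0.1: p ≥ α → fail to reject H₀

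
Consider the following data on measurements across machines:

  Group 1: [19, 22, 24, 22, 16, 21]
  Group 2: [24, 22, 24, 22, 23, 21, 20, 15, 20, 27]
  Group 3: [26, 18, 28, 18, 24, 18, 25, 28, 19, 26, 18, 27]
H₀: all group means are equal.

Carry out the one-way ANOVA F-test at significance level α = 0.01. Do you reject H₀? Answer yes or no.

reject H₀: no

Group means [20.67, 21.80, 22.92], grand mean 22.036
SSB = Σnᵢ(x̄ᵢ−x̄)² = 21.114; SSW = ΣΣ(x−x̄ᵢ)² = 335.850
MSB = 21.114/2 = 10.5571; MSW = 335.850/25 = 13.4340
F = MSB/MSW = 0.7859
df = (2, 25)
p-value (upper-tail) = 0.46667
At α=0.01: p ≥ α → fail to reject H₀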